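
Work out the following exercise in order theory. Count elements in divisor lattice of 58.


Divisors of 58: [1, 2, 29, 58]
Count: 4


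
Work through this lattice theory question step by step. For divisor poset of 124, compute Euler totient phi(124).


phi(n) = n * prod_{p|n} (1 - 1/p).
Prime divisors of 124: [2, 31]
phi(124) = 124 * (1 - 1/2) * (1 - 1/31)
phi(124) = 60


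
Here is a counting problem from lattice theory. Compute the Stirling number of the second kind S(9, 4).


S(n,k) = k*S(n-1,k) + S(n-1,k-1).
S(8,4) = 1701, S(8,3) = 966
S(9,4) = 4*1701 + 966 = 6804 + 966
S(9,4) = 7770


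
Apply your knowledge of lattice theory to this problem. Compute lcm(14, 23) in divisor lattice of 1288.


In a divisor lattice, join = lcm (least common multiple).
gcd(14,23) = 1
lcm(14,23) = 14*23/gcd = 322/1 = 322


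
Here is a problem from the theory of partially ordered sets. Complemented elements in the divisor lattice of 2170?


An element a is complemented if some b has a meet b = bottom, a join b = top.
a is complemented iff gcd(a, n/a)=1, i.e. a is a unitary divisor of 2170.
Complemented elements: 1, 2, 5, 7, 10, 14, ... (10 more)
Count: 16


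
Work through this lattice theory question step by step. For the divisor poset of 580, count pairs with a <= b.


The order relation is {(a,b) : a <= b}, reflexive so it includes (a,a).
Examples: (1,1), (1,10), (1,116), (1,145), (1,2), ...
Total ordered pairs: 54


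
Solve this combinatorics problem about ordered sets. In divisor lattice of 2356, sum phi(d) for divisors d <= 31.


Divisors of 2356 up to 31: [1, 2, 4, 19, 31]
phi values: [1, 1, 2, 18, 30]
Sum = 52


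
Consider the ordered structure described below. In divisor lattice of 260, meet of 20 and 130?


In a divisor lattice, meet = gcd (greatest common divisor).
By Euclidean algorithm or factoring: gcd(20,130) = 10


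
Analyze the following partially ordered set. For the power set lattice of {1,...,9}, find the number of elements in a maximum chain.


A chain is a totally ordered subset; we count the number of elements in a maximum chain.
Compute, for each element x, the size of the longest chain ending at x:
  {}: 1
  {1}: 2
  {2}: 2
  {3}: 2
  {4}: 2
  {5}: 2
  ...
A maximum chain: {} < {1} < {1,2} < {1,2,3} < {1,2,3,4} < {1,2,3,4,5} < {1,2,3,4,5,6} < {1,2,3,4,5,6,7} < {1,2,3,4,5,6,7,8} < {1,2,3,4,5,6,7,8,9}
Number of elements in the longest chain: 10


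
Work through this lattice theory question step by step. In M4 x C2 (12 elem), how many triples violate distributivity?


Distributive law: a ^ (b v c) = (a ^ b) v (a ^ c).
Check all 12^3 = 1728 ordered triples (a,b,c).
  e.g. a=(a1,0), b=(a2,0), c=(a3,0): lhs=(a1,0) != rhs=(0,0)
  e.g. a=(a1,0), b=(a2,0), c=(a3,1): lhs=(a1,0) != rhs=(0,0)
Total violating triples: 192


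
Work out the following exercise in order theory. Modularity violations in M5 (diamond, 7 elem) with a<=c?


Modular law: if a <= c then a v (b ^ c) = (a v b) ^ c.
Check all triples (a,b,c) with a <= c among 7 elements.
This lattice is modular (diamonds M_m and their chain-products are modular).
Total violating triples: 0


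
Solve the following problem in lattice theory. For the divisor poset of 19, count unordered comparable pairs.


A comparable pair {a,b} has a < b or b < a in the order.
Count unordered pairs where one element is strictly below the other.
Examples: {1,19}
Total comparable pairs: 1


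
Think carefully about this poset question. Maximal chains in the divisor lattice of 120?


A maximal chain goes from the minimum element to a maximal element via cover relations.
Counting all min-to-max paths in the cover graph.
Total maximal chains: 20


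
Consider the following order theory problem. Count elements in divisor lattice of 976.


Divisors of 976: [1, 2, 4, 8, 16, 61, 122, 244, 488, 976]
Count: 10


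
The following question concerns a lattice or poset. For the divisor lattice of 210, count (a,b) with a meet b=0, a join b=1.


Complement pair (a,b): a meet b = bottom, a join b = top.
Here: gcd(a,b)=1 and lcm(a,b)=210, i.e. a*b=210 with a,b coprime.
Pairs found: (1,210), (2,105), (3,70), (5,42), ... (12 more)
Total ordered pairs: 16


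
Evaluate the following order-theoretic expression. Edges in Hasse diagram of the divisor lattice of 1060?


A cover relation a -< b holds when a < b with no c strictly between.
Cover relations:
  1 -< 2
  1 -< 5
  1 -< 53
  2 -< 4
  2 -< 10
  2 -< 106
  4 -< 20
  4 -< 212
  ...12 more
Total: 20


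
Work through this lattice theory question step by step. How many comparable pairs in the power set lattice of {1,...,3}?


A comparable pair {a,b} has a < b or b < a in the order.
Count unordered pairs where one element is strictly below the other.
Examples: {{},{1}}, {{},{2}}, {{},{3}}, {{},{1,2}}, ...
Total comparable pairs: 19


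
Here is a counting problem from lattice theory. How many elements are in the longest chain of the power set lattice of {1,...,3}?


A chain is a totally ordered subset; we count the number of elements in a maximum chain.
Compute, for each element x, the size of the longest chain ending at x:
  {}: 1
  {1}: 2
  {2}: 2
  {3}: 2
  {1,2}: 3
  {1,3}: 3
  ...
A maximum chain: {} < {1} < {1,2} < {1,2,3}
Number of elements in the longest chain: 4


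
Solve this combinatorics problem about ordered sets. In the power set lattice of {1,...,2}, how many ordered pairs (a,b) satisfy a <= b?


The order relation is {(a,b) : a <= b}, reflexive so it includes (a,a).
Examples: ({},{}), ({},{1,2}), ({},{1}), ({},{2}), ({1,2},{1,2}), ...
Total ordered pairs: 9


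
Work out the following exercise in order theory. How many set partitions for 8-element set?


B(n) = number of set partitions of an n-element set.
B(n) satisfies the recurrence: B(n+1) = sum_k C(n,k)*B(k).
B(8) = 4140


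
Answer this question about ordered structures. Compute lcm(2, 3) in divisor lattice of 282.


In a divisor lattice, join = lcm (least common multiple).
gcd(2,3) = 1
lcm(2,3) = 2*3/gcd = 6/1 = 6


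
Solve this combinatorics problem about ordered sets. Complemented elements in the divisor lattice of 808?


An element a is complemented if some b has a meet b = bottom, a join b = top.
a is complemented iff gcd(a, n/a)=1, i.e. a is a unitary divisor of 808.
Complemented elements: 1, 8, 101, 808
Count: 4


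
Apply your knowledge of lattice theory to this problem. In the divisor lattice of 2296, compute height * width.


Height = length of longest chain minus 1; width = size of largest antichain.
A maximum chain: 1 | 41 | 287 | 574 | 1148 | 2296  (height 5).
A maximum antichain: {4, 14, 82, 287}  (width 4).
Product = 5 * 4 = 20


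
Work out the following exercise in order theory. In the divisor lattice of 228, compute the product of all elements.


Divisors of 228: [1, 2, 3, 4, 6, 12, 19, 38, 57, 76, 114, 228]
Product = n^(d(n)/2) = 228^(12/2)
Product = 140478247931904


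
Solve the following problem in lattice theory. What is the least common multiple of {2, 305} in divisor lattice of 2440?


In a divisor lattice, join = lcm (least common multiple).
Compute lcm iteratively: start with first element, then lcm(current, next).
Elements: [2, 305]
lcm(2,305) = 610
Final lcm = 610


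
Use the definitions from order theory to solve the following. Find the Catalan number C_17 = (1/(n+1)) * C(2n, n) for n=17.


C(n) = C(2n, n) / (n+1).
C(34, 17) = 2333606220
C(17) = 2333606220 / 18 = 129644790


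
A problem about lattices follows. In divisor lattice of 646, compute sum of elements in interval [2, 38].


Interval [2,38] in divisors of 646: [2, 38]
Sum = 40


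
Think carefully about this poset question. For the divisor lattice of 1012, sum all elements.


sigma(n) = sum of divisors.
Divisors of 1012: [1, 2, 4, 11, 22, 23, 44, 46, 92, 253, 506, 1012]
Sum = 2016


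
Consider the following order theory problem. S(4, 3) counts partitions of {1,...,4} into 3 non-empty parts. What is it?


S(n,k) = k*S(n-1,k) + S(n-1,k-1).
S(3,3) = 1, S(3,2) = 3
S(4,3) = 3*1 + 3 = 3 + 3
S(4,3) = 6


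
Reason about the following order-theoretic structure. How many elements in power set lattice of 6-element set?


Power set = 2^n.
2^6 = 64


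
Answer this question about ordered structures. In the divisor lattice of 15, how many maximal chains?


A maximal chain goes from the minimum element to a maximal element via cover relations.
Counting all min-to-max paths in the cover graph.
Total maximal chains: 2


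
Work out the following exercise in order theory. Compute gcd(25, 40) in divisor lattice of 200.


In a divisor lattice, meet = gcd (greatest common divisor).
By Euclidean algorithm or factoring: gcd(25,40) = 5


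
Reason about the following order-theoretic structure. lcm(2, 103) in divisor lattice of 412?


Join=lcm.
gcd(2,103)=1
lcm=206


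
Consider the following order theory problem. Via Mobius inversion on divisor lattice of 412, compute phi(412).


phi(n) = n * prod_{p|n} (1 - 1/p).
Prime divisors of 412: [2, 103]
phi(412) = 412 * (1 - 1/2) * (1 - 1/103)
phi(412) = 204


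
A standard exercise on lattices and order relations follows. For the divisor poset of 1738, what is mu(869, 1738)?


In a divisor lattice, mu(a,b) = mu(b/a) where mu is the classical Mobius function.
b/a = 1738/869 = 2
Prime factorization of 2: primes [2]
2 is squarefree with 1 prime factor(s), so mu(2) = (-1)^1 = -1


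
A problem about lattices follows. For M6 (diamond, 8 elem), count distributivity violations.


Distributive law: a ^ (b v c) = (a ^ b) v (a ^ c).
Check all 8^3 = 512 ordered triples (a,b,c).
  e.g. a=a1, b=a2, c=a3: lhs=a1 != rhs=0
  e.g. a=a1, b=a2, c=a4: lhs=a1 != rhs=0
Total violating triples: 120


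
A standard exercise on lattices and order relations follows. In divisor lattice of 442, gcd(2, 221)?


Meet=gcd.
gcd(2,221)=1


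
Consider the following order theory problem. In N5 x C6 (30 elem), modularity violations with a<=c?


Modular law: if a <= c then a v (b ^ c) = (a v b) ^ c.
Check all triples (a,b,c) with a <= c among 30 elements.
  e.g. a=(a,0), b=(c,0), c=(b,0): lhs=(a,0) != rhs=(b,0)
  e.g. a=(a,0), b=(c,1), c=(b,0): lhs=(a,0) != rhs=(b,0)
Total violating triples: 126


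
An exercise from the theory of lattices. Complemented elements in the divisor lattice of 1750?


An element a is complemented if some b has a meet b = bottom, a join b = top.
a is complemented iff gcd(a, n/a)=1, i.e. a is a unitary divisor of 1750.
Complemented elements: 1, 2, 7, 14, 125, 250, ... (2 more)
Count: 8


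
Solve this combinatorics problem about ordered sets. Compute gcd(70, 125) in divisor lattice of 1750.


In a divisor lattice, meet = gcd (greatest common divisor).
By Euclidean algorithm or factoring: gcd(70,125) = 5


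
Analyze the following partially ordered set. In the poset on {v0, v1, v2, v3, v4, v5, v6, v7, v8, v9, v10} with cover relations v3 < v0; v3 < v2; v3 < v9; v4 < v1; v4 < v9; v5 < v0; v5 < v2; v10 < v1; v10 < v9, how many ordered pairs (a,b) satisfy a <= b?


The order relation is {(a,b) : a <= b}, reflexive so it includes (a,a).
Examples: (v0,v0), (v1,v1), (v10,v1), (v10,v10), (v10,v9), ...
Total ordered pairs: 20


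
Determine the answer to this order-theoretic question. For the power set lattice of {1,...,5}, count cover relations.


A cover relation a -< b holds when a < b with no c strictly between.
Cover relations:
  {} -< {1}
  {} -< {2}
  {} -< {3}
  {} -< {4}
  {} -< {5}
  {1} -< {1,2}
  {1} -< {1,3}
  {1} -< {1,4}
  ...72 more
Total: 80


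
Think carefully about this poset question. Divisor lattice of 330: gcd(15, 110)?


Meet=gcd.
gcd(15,110)=5


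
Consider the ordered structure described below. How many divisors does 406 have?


Divisors of 406: [1, 2, 7, 14, 29, 58, 203, 406]
Count: 8


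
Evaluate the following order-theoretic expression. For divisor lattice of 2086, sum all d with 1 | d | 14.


Interval [1,14] in divisors of 2086: [1, 2, 7, 14]
Sum = 24


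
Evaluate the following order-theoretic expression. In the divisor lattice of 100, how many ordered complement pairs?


Complement pair (a,b): a meet b = bottom, a join b = top.
Here: gcd(a,b)=1 and lcm(a,b)=100, i.e. a*b=100 with a,b coprime.
Pairs found: (1,100), (4,25), (25,4), (100,1)
Total ordered pairs: 4


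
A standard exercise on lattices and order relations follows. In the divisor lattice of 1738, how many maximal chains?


A maximal chain goes from the minimum element to a maximal element via cover relations.
Counting all min-to-max paths in the cover graph.
Total maximal chains: 6


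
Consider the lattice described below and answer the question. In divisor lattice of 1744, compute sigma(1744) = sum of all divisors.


sigma(n) = sum of divisors.
Divisors of 1744: [1, 2, 4, 8, 16, 109, 218, 436, 872, 1744]
Sum = 3410


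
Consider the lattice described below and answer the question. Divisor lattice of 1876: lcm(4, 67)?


Join=lcm.
gcd(4,67)=1
lcm=268


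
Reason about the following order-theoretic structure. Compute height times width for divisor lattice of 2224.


Height = length of longest chain minus 1; width = size of largest antichain.
A maximum chain: 1 | 139 | 278 | 556 | 1112 | 2224  (height 5).
A maximum antichain: {2, 139}  (width 2).
Product = 5 * 2 = 10


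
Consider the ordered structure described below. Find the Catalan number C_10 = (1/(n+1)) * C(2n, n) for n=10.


C(n) = C(2n, n) / (n+1).
C(20, 10) = 184756
C(10) = 184756 / 11 = 16796


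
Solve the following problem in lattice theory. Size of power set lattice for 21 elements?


Power set = 2^n.
2^21 = 2097152


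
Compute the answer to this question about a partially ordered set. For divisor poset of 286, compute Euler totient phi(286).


phi(n) = n * prod_{p|n} (1 - 1/p).
Prime divisors of 286: [2, 11, 13]
phi(286) = 286 * (1 - 1/2) * (1 - 1/11) * (1 - 1/13)
phi(286) = 120


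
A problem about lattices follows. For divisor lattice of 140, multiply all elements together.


Divisors of 140: [1, 2, 4, 5, 7, 10, 14, 20, 28, 35, 70, 140]
Product = n^(d(n)/2) = 140^(12/2)
Product = 7529536000000


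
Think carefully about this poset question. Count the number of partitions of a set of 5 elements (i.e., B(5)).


B(n) = number of set partitions of an n-element set.
B(n) satisfies the recurrence: B(n+1) = sum_k C(n,k)*B(k).
B(5) = 52


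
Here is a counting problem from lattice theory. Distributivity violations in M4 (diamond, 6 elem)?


Distributive law: a ^ (b v c) = (a ^ b) v (a ^ c).
Check all 6^3 = 216 ordered triples (a,b,c).
  e.g. a=a1, b=a2, c=a3: lhs=a1 != rhs=0
  e.g. a=a1, b=a2, c=a4: lhs=a1 != rhs=0
Total violating triples: 24


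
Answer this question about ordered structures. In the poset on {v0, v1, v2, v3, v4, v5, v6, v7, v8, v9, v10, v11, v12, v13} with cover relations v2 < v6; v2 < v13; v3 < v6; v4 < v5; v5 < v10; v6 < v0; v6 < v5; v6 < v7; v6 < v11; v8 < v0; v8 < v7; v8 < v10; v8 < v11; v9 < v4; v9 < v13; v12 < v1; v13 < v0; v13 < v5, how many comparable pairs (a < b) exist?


A comparable pair {a,b} has a < b or b < a in the order.
Count unordered pairs where one element is strictly below the other.
Examples: {v0,v2}, {v0,v3}, {v0,v6}, {v0,v8}, ...
Total comparable pairs: 34


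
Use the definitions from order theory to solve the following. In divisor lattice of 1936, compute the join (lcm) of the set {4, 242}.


In a divisor lattice, join = lcm (least common multiple).
Compute lcm iteratively: start with first element, then lcm(current, next).
Elements: [4, 242]
lcm(4,242) = 484
Final lcm = 484


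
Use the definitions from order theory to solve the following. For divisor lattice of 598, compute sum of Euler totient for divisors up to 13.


Divisors of 598 up to 13: [1, 2, 13]
phi values: [1, 1, 12]
Sum = 14


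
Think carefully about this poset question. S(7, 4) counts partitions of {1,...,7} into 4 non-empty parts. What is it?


S(n,k) = k*S(n-1,k) + S(n-1,k-1).
S(6,4) = 65, S(6,3) = 90
S(7,4) = 4*65 + 90 = 260 + 90
S(7,4) = 350


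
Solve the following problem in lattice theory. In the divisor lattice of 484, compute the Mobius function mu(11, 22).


In a divisor lattice, mu(a,b) = mu(b/a) where mu is the classical Mobius function.
b/a = 22/11 = 2
Prime factorization of 2: primes [2]
2 is squarefree with 1 prime factor(s), so mu(2) = (-1)^1 = -1


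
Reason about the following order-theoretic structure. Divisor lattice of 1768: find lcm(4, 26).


In a divisor lattice, join = lcm (least common multiple).
gcd(4,26) = 2
lcm(4,26) = 4*26/gcd = 104/2 = 52


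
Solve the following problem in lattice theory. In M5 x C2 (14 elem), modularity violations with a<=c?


Modular law: if a <= c then a v (b ^ c) = (a v b) ^ c.
Check all triples (a,b,c) with a <= c among 14 elements.
This lattice is modular (diamonds M_m and their chain-products are modular).
Total violating triples: 0


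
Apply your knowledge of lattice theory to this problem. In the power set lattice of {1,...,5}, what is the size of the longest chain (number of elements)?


A chain is a totally ordered subset; we count the number of elements in a maximum chain.
Compute, for each element x, the size of the longest chain ending at x:
  {}: 1
  {1}: 2
  {2}: 2
  {3}: 2
  {4}: 2
  {5}: 2
  ...
A maximum chain: {} < {1} < {1,2} < {1,2,3} < {1,2,3,4} < {1,2,3,4,5}
Number of elements in the longest chain: 6


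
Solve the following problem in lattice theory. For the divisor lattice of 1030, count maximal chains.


A maximal chain goes from the minimum element to a maximal element via cover relations.
Counting all min-to-max paths in the cover graph.
Total maximal chains: 6


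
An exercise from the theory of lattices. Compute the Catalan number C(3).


C(n) = C(2n, n) / (n+1).
C(6, 3) = 20
C(3) = 20 / 4 = 5


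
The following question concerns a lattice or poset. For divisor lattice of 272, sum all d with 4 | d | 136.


Interval [4,136] in divisors of 272: [4, 8, 68, 136]
Sum = 216


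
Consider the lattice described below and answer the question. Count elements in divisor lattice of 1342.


Divisors of 1342: [1, 2, 11, 22, 61, 122, 671, 1342]
Count: 8


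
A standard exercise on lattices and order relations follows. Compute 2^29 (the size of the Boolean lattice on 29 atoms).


Power set = 2^n.
2^29 = 536870912


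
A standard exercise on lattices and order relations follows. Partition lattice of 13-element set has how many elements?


B(n) = number of set partitions of an n-element set.
B(n) satisfies the recurrence: B(n+1) = sum_k C(n,k)*B(k).
B(13) = 27644437


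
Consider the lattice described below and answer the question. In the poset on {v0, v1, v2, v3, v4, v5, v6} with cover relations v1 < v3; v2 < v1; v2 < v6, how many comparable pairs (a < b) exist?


A comparable pair {a,b} has a < b or b < a in the order.
Count unordered pairs where one element is strictly below the other.
Examples: {v1,v2}, {v1,v3}, {v2,v3}, {v2,v6}
Total comparable pairs: 4


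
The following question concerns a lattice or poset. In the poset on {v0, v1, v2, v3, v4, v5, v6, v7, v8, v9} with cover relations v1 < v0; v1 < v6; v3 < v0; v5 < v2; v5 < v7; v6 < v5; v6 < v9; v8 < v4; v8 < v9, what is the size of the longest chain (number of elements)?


A chain is a totally ordered subset; we count the number of elements in a maximum chain.
Compute, for each element x, the size of the longest chain ending at x:
  v1: 1
  v3: 1
  v8: 1
  v4: 2
  v6: 2
  v0: 2
  ...
A maximum chain: v1 < v6 < v5 < v2
Number of elements in the longest chain: 4


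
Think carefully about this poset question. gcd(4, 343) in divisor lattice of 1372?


Meet=gcd.
gcd(4,343)=1


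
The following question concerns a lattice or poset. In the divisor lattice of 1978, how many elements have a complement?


An element a is complemented if some b has a meet b = bottom, a join b = top.
a is complemented iff gcd(a, n/a)=1, i.e. a is a unitary divisor of 1978.
Complemented elements: 1, 2, 23, 43, 46, 86, ... (2 more)
Count: 8


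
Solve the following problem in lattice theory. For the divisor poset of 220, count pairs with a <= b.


The order relation is {(a,b) : a <= b}, reflexive so it includes (a,a).
Examples: (1,1), (1,10), (1,11), (1,110), (1,2), ...
Total ordered pairs: 54


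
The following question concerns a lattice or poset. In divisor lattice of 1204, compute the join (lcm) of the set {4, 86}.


In a divisor lattice, join = lcm (least common multiple).
Compute lcm iteratively: start with first element, then lcm(current, next).
Elements: [4, 86]
lcm(4,86) = 172
Final lcm = 172


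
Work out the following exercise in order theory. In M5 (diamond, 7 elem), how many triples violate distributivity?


Distributive law: a ^ (b v c) = (a ^ b) v (a ^ c).
Check all 7^3 = 343 ordered triples (a,b,c).
  e.g. a=a1, b=a2, c=a3: lhs=a1 != rhs=0
  e.g. a=a1, b=a2, c=a4: lhs=a1 != rhs=0
Total violating triples: 60


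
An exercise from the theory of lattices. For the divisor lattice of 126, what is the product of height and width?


Height = length of longest chain minus 1; width = size of largest antichain.
A maximum chain: 1 | 7 | 21 | 63 | 126  (height 4).
A maximum antichain: {6, 9, 14, 21}  (width 4).
Product = 4 * 4 = 16


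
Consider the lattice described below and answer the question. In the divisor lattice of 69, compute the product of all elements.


Divisors of 69: [1, 3, 23, 69]
Product = n^(d(n)/2) = 69^(4/2)
Product = 4761


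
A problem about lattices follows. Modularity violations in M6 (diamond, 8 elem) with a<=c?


Modular law: if a <= c then a v (b ^ c) = (a v b) ^ c.
Check all triples (a,b,c) with a <= c among 8 elements.
This lattice is modular (diamonds M_m and their chain-products are modular).
Total violating triples: 0


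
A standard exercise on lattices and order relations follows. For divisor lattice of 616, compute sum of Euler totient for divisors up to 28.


Divisors of 616 up to 28: [1, 2, 4, 7, 8, 11, 14, 22, 28]
phi values: [1, 1, 2, 6, 4, 10, 6, 10, 12]
Sum = 52


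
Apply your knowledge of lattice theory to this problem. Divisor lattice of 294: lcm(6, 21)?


Join=lcm.
gcd(6,21)=3
lcm=42


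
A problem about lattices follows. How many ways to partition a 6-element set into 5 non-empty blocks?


S(n,k) = k*S(n-1,k) + S(n-1,k-1).
S(5,5) = 1, S(5,4) = 10
S(6,5) = 5*1 + 10 = 5 + 10
S(6,5) = 15


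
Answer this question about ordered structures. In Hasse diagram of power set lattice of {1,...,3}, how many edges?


A cover relation a -< b holds when a < b with no c strictly between.
Cover relations:
  {} -< {1}
  {} -< {2}
  {} -< {3}
  {1} -< {1,2}
  {1} -< {1,3}
  {2} -< {1,2}
  {2} -< {2,3}
  {3} -< {1,3}
  ...4 more
Total: 12


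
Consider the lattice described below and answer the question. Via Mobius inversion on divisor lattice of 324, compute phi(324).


phi(n) = n * prod_{p|n} (1 - 1/p).
Prime divisors of 324: [2, 3]
phi(324) = 324 * (1 - 1/2) * (1 - 1/3)
phi(324) = 108


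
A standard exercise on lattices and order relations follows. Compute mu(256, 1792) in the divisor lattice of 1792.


In a divisor lattice, mu(a,b) = mu(b/a) where mu is the classical Mobius function.
b/a = 1792/256 = 7
Prime factorization of 7: primes [7]
7 is squarefree with 1 prime factor(s), so mu(7) = (-1)^1 = -1


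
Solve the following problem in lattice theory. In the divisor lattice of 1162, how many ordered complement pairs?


Complement pair (a,b): a meet b = bottom, a join b = top.
Here: gcd(a,b)=1 and lcm(a,b)=1162, i.e. a*b=1162 with a,b coprime.
Pairs found: (1,1162), (2,581), (7,166), (14,83), ... (4 more)
Total ordered pairs: 8


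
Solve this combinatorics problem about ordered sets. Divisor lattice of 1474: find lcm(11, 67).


In a divisor lattice, join = lcm (least common multiple).
gcd(11,67) = 1
lcm(11,67) = 11*67/gcd = 737/1 = 737


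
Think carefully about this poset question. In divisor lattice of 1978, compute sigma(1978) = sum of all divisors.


sigma(n) = sum of divisors.
Divisors of 1978: [1, 2, 23, 43, 46, 86, 989, 1978]
Sum = 3168


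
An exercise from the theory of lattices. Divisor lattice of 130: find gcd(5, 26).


In a divisor lattice, meet = gcd (greatest common divisor).
By Euclidean algorithm or factoring: gcd(5,26) = 1


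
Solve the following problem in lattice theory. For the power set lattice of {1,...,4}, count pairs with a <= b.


The order relation is {(a,b) : a <= b}, reflexive so it includes (a,a).
Examples: ({},{}), ({},{1,2}), ({},{1,2,3}), ({},{1,2,3,4}), ({},{1,2,4}), ...
Total ordered pairs: 81


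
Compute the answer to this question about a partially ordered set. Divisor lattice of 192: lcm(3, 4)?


Join=lcm.
gcd(3,4)=1
lcm=12


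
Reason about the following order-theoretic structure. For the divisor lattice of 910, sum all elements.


sigma(n) = sum of divisors.
Divisors of 910: [1, 2, 5, 7, 10, 13, 14, 26, 35, 65, 70, 91, 130, 182, 455, 910]
Sum = 2016


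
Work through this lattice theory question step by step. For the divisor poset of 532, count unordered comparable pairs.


A comparable pair {a,b} has a < b or b < a in the order.
Count unordered pairs where one element is strictly below the other.
Examples: {1,2}, {1,4}, {1,7}, {1,14}, ...
Total comparable pairs: 42


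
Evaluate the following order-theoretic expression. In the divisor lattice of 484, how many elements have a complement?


An element a is complemented if some b has a meet b = bottom, a join b = top.
a is complemented iff gcd(a, n/a)=1, i.e. a is a unitary divisor of 484.
Complemented elements: 1, 4, 121, 484
Count: 4


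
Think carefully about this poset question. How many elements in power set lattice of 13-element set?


Power set = 2^n.
2^13 = 8192


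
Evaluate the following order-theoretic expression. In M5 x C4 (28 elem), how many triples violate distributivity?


Distributive law: a ^ (b v c) = (a ^ b) v (a ^ c).
Check all 28^3 = 21952 ordered triples (a,b,c).
  e.g. a=(a1,0), b=(a2,0), c=(a3,0): lhs=(a1,0) != rhs=(0,0)
  e.g. a=(a1,0), b=(a2,0), c=(a3,1): lhs=(a1,0) != rhs=(0,0)
Total violating triples: 3840


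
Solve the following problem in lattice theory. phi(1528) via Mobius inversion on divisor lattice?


phi(n) = n * prod_{p|n} (1 - 1/p).
Prime divisors of 1528: [2, 191]
phi(1528) = 1528 * (1 - 1/2) * (1 - 1/191)
phi(1528) = 760


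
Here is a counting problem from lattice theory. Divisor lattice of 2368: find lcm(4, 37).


In a divisor lattice, join = lcm (least common multiple).
gcd(4,37) = 1
lcm(4,37) = 4*37/gcd = 148/1 = 148


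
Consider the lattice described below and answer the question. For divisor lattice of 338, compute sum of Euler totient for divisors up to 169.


Divisors of 338 up to 169: [1, 2, 13, 26, 169]
phi values: [1, 1, 12, 12, 156]
Sum = 182


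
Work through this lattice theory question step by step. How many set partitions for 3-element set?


B(n) = number of set partitions of an n-element set.
B(n) satisfies the recurrence: B(n+1) = sum_k C(n,k)*B(k).
B(3) = 5


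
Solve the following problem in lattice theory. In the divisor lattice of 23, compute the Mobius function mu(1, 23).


In a divisor lattice, mu(a,b) = mu(b/a) where mu is the classical Mobius function.
b/a = 23/1 = 23
Prime factorization of 23: primes [23]
23 is squarefree with 1 prime factor(s), so mu(23) = (-1)^1 = -1


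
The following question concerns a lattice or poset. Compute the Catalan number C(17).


C(n) = C(2n, n) / (n+1).
C(34, 17) = 2333606220
C(17) = 2333606220 / 18 = 129644790


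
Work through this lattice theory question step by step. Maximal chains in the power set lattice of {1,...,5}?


A maximal chain goes from the minimum element to a maximal element via cover relations.
Counting all min-to-max paths in the cover graph.
Total maximal chains: 120


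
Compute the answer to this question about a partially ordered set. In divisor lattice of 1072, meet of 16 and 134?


In a divisor lattice, meet = gcd (greatest common divisor).
By Euclidean algorithm or factoring: gcd(16,134) = 2


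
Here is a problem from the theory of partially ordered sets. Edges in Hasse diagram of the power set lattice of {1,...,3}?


A cover relation a -< b holds when a < b with no c strictly between.
Cover relations:
  {} -< {1}
  {} -< {2}
  {} -< {3}
  {1} -< {1,2}
  {1} -< {1,3}
  {2} -< {1,2}
  {2} -< {2,3}
  {3} -< {1,3}
  ...4 more
Total: 12


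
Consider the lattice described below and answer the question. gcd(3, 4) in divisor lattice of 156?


Meet=gcd.
gcd(3,4)=1


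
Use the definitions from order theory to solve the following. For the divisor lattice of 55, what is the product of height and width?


Height = length of longest chain minus 1; width = size of largest antichain.
A maximum chain: 1 | 11 | 55  (height 2).
A maximum antichain: {5, 11}  (width 2).
Product = 2 * 2 = 4


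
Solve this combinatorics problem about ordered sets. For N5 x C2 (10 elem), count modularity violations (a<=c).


Modular law: if a <= c then a v (b ^ c) = (a v b) ^ c.
Check all triples (a,b,c) with a <= c among 10 elements.
  e.g. a=(a,0), b=(c,0), c=(b,0): lhs=(a,0) != rhs=(b,0)
  e.g. a=(a,0), b=(c,1), c=(b,0): lhs=(a,0) != rhs=(b,0)
Total violating triples: 6


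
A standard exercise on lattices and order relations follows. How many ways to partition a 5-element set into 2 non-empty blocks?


S(n,k) = k*S(n-1,k) + S(n-1,k-1).
S(4,2) = 7, S(4,1) = 1
S(5,2) = 2*7 + 1 = 14 + 1
S(5,2) = 15


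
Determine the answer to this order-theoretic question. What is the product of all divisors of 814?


Divisors of 814: [1, 2, 11, 22, 37, 74, 407, 814]
Product = n^(d(n)/2) = 814^(8/2)
Product = 439033459216


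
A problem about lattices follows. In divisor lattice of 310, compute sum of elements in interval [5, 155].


Interval [5,155] in divisors of 310: [5, 155]
Sum = 160


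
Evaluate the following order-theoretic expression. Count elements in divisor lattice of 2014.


Divisors of 2014: [1, 2, 19, 38, 53, 106, 1007, 2014]
Count: 8


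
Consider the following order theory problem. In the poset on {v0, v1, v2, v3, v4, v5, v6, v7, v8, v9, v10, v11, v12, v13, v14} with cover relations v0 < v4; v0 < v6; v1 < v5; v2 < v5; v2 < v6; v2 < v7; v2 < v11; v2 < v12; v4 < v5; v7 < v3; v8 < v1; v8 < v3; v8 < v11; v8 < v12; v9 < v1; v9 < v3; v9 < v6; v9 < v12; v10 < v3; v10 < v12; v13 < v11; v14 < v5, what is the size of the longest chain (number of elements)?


A chain is a totally ordered subset; we count the number of elements in a maximum chain.
Compute, for each element x, the size of the longest chain ending at x:
  v0: 1
  v2: 1
  v8: 1
  v9: 1
  v10: 1
  v13: 1
  ...
A maximum chain: v2 < v7 < v3
Number of elements in the longest chain: 3


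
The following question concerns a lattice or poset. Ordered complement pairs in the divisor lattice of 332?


Complement pair (a,b): a meet b = bottom, a join b = top.
Here: gcd(a,b)=1 and lcm(a,b)=332, i.e. a*b=332 with a,b coprime.
Pairs found: (1,332), (4,83), (83,4), (332,1)
Total ordered pairs: 4


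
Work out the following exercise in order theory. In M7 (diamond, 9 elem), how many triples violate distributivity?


Distributive law: a ^ (b v c) = (a ^ b) v (a ^ c).
Check all 9^3 = 729 ordered triples (a,b,c).
  e.g. a=a1, b=a2, c=a3: lhs=a1 != rhs=0
  e.g. a=a1, b=a2, c=a4: lhs=a1 != rhs=0
Total violating triples: 210


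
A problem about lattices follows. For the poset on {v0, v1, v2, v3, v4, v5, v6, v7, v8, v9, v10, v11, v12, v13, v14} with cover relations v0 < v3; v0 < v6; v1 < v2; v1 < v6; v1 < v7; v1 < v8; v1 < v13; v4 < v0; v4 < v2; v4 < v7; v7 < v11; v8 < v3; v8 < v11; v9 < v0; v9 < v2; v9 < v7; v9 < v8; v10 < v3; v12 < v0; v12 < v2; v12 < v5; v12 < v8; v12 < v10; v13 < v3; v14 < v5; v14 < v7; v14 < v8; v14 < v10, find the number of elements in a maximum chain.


A chain is a totally ordered subset; we count the number of elements in a maximum chain.
Compute, for each element x, the size of the longest chain ending at x:
  v1: 1
  v4: 1
  v9: 1
  v12: 1
  v14: 1
  v13: 2
  ...
A maximum chain: v4 < v0 < v3
Number of elements in the longest chain: 3


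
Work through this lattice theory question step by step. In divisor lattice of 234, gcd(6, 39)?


Meet=gcd.
gcd(6,39)=3


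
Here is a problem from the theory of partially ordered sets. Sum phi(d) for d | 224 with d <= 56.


Divisors of 224 up to 56: [1, 2, 4, 7, 8, 14, 16, 28, 32, 56]
phi values: [1, 1, 2, 6, 4, 6, 8, 12, 16, 24]
Sum = 80


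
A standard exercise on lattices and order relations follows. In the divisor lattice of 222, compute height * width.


Height = length of longest chain minus 1; width = size of largest antichain.
A maximum chain: 1 | 37 | 111 | 222  (height 3).
A maximum antichain: {2, 3, 37}  (width 3).
Product = 3 * 3 = 9


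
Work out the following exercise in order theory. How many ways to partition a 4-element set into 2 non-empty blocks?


S(n,k) = k*S(n-1,k) + S(n-1,k-1).
S(3,2) = 3, S(3,1) = 1
S(4,2) = 2*3 + 1 = 6 + 1
S(4,2) = 7


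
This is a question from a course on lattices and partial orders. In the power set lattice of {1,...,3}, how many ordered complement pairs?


Complement pair (a,b): a meet b = bottom, a join b = top.
Here: A intersect B = {} and A union B = {1,...,3}.
Pairs found: ({},{1,2,3}), ({1},{2,3}), ({2},{1,3}), ({3},{1,2}), ... (4 more)
Total ordered pairs: 8


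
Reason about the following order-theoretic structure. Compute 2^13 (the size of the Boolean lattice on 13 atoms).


Power set = 2^n.
2^13 = 8192


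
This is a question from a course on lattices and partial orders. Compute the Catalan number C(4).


C(n) = C(2n, n) / (n+1).
C(8, 4) = 70
C(4) = 70 / 5 = 14


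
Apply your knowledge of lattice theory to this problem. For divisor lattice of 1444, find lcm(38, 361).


In a divisor lattice, join = lcm (least common multiple).
Compute lcm iteratively: start with first element, then lcm(current, next).
Elements: [38, 361]
lcm(38,361) = 722
Final lcm = 722


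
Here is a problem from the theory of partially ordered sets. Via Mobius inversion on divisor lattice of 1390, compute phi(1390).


phi(n) = n * prod_{p|n} (1 - 1/p).
Prime divisors of 1390: [2, 5, 139]
phi(1390) = 1390 * (1 - 1/2) * (1 - 1/5) * (1 - 1/139)
phi(1390) = 552


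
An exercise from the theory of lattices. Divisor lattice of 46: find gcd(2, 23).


In a divisor lattice, meet = gcd (greatest common divisor).
By Euclidean algorithm or factoring: gcd(2,23) = 1


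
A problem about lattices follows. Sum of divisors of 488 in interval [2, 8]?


Interval [2,8] in divisors of 488: [2, 4, 8]
Sum = 14


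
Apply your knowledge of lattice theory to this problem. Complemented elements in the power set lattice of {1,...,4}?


An element a is complemented if some b has a meet b = bottom, a join b = top.
every subset A has complement S\A, so all elements are complemented.
Complemented elements: {}, {1}, {2}, {3}, {4}, {1,2}, ... (10 more)
Count: 16


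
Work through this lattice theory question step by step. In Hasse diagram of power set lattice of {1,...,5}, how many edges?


A cover relation a -< b holds when a < b with no c strictly between.
Cover relations:
  {} -< {1}
  {} -< {2}
  {} -< {3}
  {} -< {4}
  {} -< {5}
  {1} -< {1,2}
  {1} -< {1,3}
  {1} -< {1,4}
  ...72 more
Total: 80


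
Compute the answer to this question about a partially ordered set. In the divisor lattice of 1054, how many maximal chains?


A maximal chain goes from the minimum element to a maximal element via cover relations.
Counting all min-to-max paths in the cover graph.
Total maximal chains: 6


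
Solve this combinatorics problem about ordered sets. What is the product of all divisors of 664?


Divisors of 664: [1, 2, 4, 8, 83, 166, 332, 664]
Product = n^(d(n)/2) = 664^(8/2)
Product = 194389282816


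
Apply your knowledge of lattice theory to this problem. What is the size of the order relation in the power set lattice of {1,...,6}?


The order relation is {(a,b) : a <= b}, reflexive so it includes (a,a).
Examples: ({},{}), ({},{1,2}), ({},{1,2,3}), ({},{1,2,3,4}), ({},{1,2,3,4,5}), ...
Total ordered pairs: 729


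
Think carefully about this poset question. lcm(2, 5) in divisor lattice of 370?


Join=lcm.
gcd(2,5)=1
lcm=10


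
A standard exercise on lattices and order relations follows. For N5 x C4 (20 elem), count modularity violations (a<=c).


Modular law: if a <= c then a v (b ^ c) = (a v b) ^ c.
Check all triples (a,b,c) with a <= c among 20 elements.
  e.g. a=(a,0), b=(c,0), c=(b,0): lhs=(a,0) != rhs=(b,0)
  e.g. a=(a,0), b=(c,1), c=(b,0): lhs=(a,0) != rhs=(b,0)
Total violating triples: 40


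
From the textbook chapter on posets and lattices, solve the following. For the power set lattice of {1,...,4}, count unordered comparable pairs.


A comparable pair {a,b} has a < b or b < a in the order.
Count unordered pairs where one element is strictly below the other.
Examples: {{},{1}}, {{},{2}}, {{},{3}}, {{},{4}}, ...
Total comparable pairs: 65


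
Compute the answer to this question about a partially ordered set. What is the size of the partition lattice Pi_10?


B(n) = number of set partitions of an n-element set.
B(n) satisfies the recurrence: B(n+1) = sum_k C(n,k)*B(k).
B(10) = 115975


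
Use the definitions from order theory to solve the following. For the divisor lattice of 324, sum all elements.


sigma(n) = sum of divisors.
Divisors of 324: [1, 2, 3, 4, 6, 9, 12, 18, 27, 36, 54, 81, 108, 162, 324]
Sum = 847


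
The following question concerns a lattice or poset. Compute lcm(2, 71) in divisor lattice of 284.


In a divisor lattice, join = lcm (least common multiple).
gcd(2,71) = 1
lcm(2,71) = 2*71/gcd = 142/1 = 142


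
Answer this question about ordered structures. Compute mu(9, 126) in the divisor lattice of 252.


In a divisor lattice, mu(a,b) = mu(b/a) where mu is the classical Mobius function.
b/a = 126/9 = 14
Prime factorization of 14: primes [2, 7]
14 is squarefree with 2 prime factor(s), so mu(14) = (-1)^2 = 1


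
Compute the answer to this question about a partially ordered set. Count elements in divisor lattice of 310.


Divisors of 310: [1, 2, 5, 10, 31, 62, 155, 310]
Count: 8


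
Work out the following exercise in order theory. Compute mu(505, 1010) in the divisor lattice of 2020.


In a divisor lattice, mu(a,b) = mu(b/a) where mu is the classical Mobius function.
b/a = 1010/505 = 2
Prime factorization of 2: primes [2]
2 is squarefree with 1 prime factor(s), so mu(2) = (-1)^1 = -1


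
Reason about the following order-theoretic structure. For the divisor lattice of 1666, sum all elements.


sigma(n) = sum of divisors.
Divisors of 1666: [1, 2, 7, 14, 17, 34, 49, 98, 119, 238, 833, 1666]
Sum = 3078


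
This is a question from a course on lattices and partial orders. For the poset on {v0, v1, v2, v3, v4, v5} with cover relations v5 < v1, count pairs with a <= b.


The order relation is {(a,b) : a <= b}, reflexive so it includes (a,a).
Examples: (v0,v0), (v1,v1), (v2,v2), (v3,v3), (v4,v4), ...
Total ordered pairs: 7


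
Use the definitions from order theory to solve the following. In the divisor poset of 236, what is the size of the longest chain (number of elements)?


A chain is a totally ordered subset; we count the number of elements in a maximum chain.
Compute, for each element x, the size of the longest chain ending at x:
  1: 1
  2: 2
  59: 2
  4: 3
  118: 3
  236: 4
A maximum chain: 1 < 2 < 4 < 236
Number of elements in the longest chain: 4
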